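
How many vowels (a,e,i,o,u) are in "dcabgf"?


Input: dcabgf
Checking each character:
  'd' at position 0: consonant
  'c' at position 1: consonant
  'a' at position 2: vowel (running total: 1)
  'b' at position 3: consonant
  'g' at position 4: consonant
  'f' at position 5: consonant
Total vowels: 1

1


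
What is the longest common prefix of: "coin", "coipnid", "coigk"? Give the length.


Words: coin, coipnid, coigk
  Position 0: all 'c' => match
  Position 1: all 'o' => match
  Position 2: all 'i' => match
  Position 3: ('n', 'p', 'g') => mismatch, stop
LCP = "coi" (length 3)

3


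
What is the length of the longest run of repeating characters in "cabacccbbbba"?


Input: "cabacccbbbba"
Scanning for longest run:
  Position 1 ('a'): new char, reset run to 1
  Position 2 ('b'): new char, reset run to 1
  Position 3 ('a'): new char, reset run to 1
  Position 4 ('c'): new char, reset run to 1
  Position 5 ('c'): continues run of 'c', length=2
  Position 6 ('c'): continues run of 'c', length=3
  Position 7 ('b'): new char, reset run to 1
  Position 8 ('b'): continues run of 'b', length=2
  Position 9 ('b'): continues run of 'b', length=3
  Position 10 ('b'): continues run of 'b', length=4
  Position 11 ('a'): new char, reset run to 1
Longest run: 'b' with length 4

4


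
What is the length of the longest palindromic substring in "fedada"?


Input: "fedada"
Checking substrings for palindromes:
  [2:5] "dad" (len 3) => palindrome
  [3:6] "ada" (len 3) => palindrome
Longest palindromic substring: "dad" with length 3

3


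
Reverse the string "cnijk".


Input: cnijk
Reading characters right to left:
  Position 4: 'k'
  Position 3: 'j'
  Position 2: 'i'
  Position 1: 'n'
  Position 0: 'c'
Reversed: kjinc

kjinc


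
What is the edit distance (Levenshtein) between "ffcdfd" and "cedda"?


Computing edit distance: "ffcdfd" -> "cedda"
DP table:
           c    e    d    d    a
      0    1    2    3    4    5
  f   1    1    2    3    4    5
  f   2    2    2    3    4    5
  c   3    2    3    3    4    5
  d   4    3    3    3    3    4
  f   5    4    4    4    4    4
  d   6    5    5    4    4    5
Edit distance = dp[6][5] = 5

5


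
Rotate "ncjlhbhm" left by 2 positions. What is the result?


Input: "ncjlhbhm", rotate left by 2
First 2 characters: "nc"
Remaining characters: "jlhbhm"
Concatenate remaining + first: "jlhbhm" + "nc" = "jlhbhmnc"

jlhbhmnc


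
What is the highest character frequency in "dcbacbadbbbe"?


Input: dcbacbadbbbe
Character counts:
  'a': 2
  'b': 5
  'c': 2
  'd': 2
  'e': 1
Maximum frequency: 5

5


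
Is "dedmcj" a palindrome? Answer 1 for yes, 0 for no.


Input: dedmcj
Reversed: jcmded
  Compare pos 0 ('d') with pos 5 ('j'): MISMATCH
  Compare pos 1 ('e') with pos 4 ('c'): MISMATCH
  Compare pos 2 ('d') with pos 3 ('m'): MISMATCH
Result: not a palindrome

0


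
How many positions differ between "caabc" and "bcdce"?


Comparing "caabc" and "bcdce" position by position:
  Position 0: 'c' vs 'b' => DIFFER
  Position 1: 'a' vs 'c' => DIFFER
  Position 2: 'a' vs 'd' => DIFFER
  Position 3: 'b' vs 'c' => DIFFER
  Position 4: 'c' vs 'e' => DIFFER
Positions that differ: 5

5


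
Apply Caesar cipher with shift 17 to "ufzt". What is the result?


Caesar cipher: shift "ufzt" by 17
  'u' (pos 20) + 17 = pos 11 = 'l'
  'f' (pos 5) + 17 = pos 22 = 'w'
  'z' (pos 25) + 17 = pos 16 = 'q'
  't' (pos 19) + 17 = pos 10 = 'k'
Result: lwqk

lwqk


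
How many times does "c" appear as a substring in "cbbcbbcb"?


Searching for "c" in "cbbcbbcb"
Scanning each position:
  Position 0: "c" => MATCH
  Position 1: "b" => no
  Position 2: "b" => no
  Position 3: "c" => MATCH
  Position 4: "b" => no
  Position 5: "b" => no
  Position 6: "c" => MATCH
  Position 7: "b" => no
Total occurrences: 3

3


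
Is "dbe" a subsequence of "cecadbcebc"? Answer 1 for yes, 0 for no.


Check if "dbe" is a subsequence of "cecadbcebc"
Greedy scan:
  Position 0 ('c'): no match needed
  Position 1 ('e'): no match needed
  Position 2 ('c'): no match needed
  Position 3 ('a'): no match needed
  Position 4 ('d'): matches sub[0] = 'd'
  Position 5 ('b'): matches sub[1] = 'b'
  Position 6 ('c'): no match needed
  Position 7 ('e'): matches sub[2] = 'e'
  Position 8 ('b'): no match needed
  Position 9 ('c'): no match needed
All 3 characters matched => is a subsequence

1


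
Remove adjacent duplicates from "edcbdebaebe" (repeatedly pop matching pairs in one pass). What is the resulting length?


Input: edcbdebaebe
Stack-based adjacent duplicate removal:
  Read 'e': push. Stack: e
  Read 'd': push. Stack: ed
  Read 'c': push. Stack: edc
  Read 'b': push. Stack: edcb
  Read 'd': push. Stack: edcbd
  Read 'e': push. Stack: edcbde
  Read 'b': push. Stack: edcbdeb
  Read 'a': push. Stack: edcbdeba
  Read 'e': push. Stack: edcbdebae
  Read 'b': push. Stack: edcbdebaeb
  Read 'e': push. Stack: edcbdebaebe
Final stack: "edcbdebaebe" (length 11)

11


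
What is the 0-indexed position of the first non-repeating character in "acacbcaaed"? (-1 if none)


Input: acacbcaaed
Character frequencies:
  'a': 4
  'b': 1
  'c': 3
  'd': 1
  'e': 1
Scanning left to right for freq == 1:
  Position 0 ('a'): freq=4, skip
  Position 1 ('c'): freq=3, skip
  Position 2 ('a'): freq=4, skip
  Position 3 ('c'): freq=3, skip
  Position 4 ('b'): unique! => answer = 4

4


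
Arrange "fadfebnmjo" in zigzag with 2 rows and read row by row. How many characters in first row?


Zigzag "fadfebnmjo" into 2 rows:
Placing characters:
  'f' => row 0
  'a' => row 1
  'd' => row 0
  'f' => row 1
  'e' => row 0
  'b' => row 1
  'n' => row 0
  'm' => row 1
  'j' => row 0
  'o' => row 1
Rows:
  Row 0: "fdenj"
  Row 1: "afbmo"
First row length: 5

5


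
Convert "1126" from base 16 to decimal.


Input: "1126" in base 16
Positional expansion:
  Digit '1' (value 1) x 16^3 = 4096
  Digit '1' (value 1) x 16^2 = 256
  Digit '2' (value 2) x 16^1 = 32
  Digit '6' (value 6) x 16^0 = 6
Sum = 4390

4390


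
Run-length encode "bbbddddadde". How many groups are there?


Input: bbbddddadde
Scanning for consecutive runs:
  Group 1: 'b' x 3 (positions 0-2)
  Group 2: 'd' x 4 (positions 3-6)
  Group 3: 'a' x 1 (positions 7-7)
  Group 4: 'd' x 2 (positions 8-9)
  Group 5: 'e' x 1 (positions 10-10)
Total groups: 5

5


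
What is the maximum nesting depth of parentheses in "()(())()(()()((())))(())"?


Input: "()(())()(()()((())))(())"
Tracking depth:
  Position 0 '(': depth becomes 1
  Position 1 ')': depth becomes 0
  Position 2 '(': depth becomes 1
  Position 3 '(': depth becomes 2
  Position 4 ')': depth becomes 1
  Position 5 ')': depth becomes 0
  Position 6 '(': depth becomes 1
  Position 7 ')': depth becomes 0
  Position 8 '(': depth becomes 1
  Position 9 '(': depth becomes 2
  Position 10 ')': depth becomes 1
  Position 11 '(': depth becomes 2
  Position 12 ')': depth becomes 1
  Position 13 '(': depth becomes 2
  Position 14 '(': depth becomes 3
  Position 15 '(': depth becomes 4
  Position 16 ')': depth becomes 3
  Position 17 ')': depth becomes 2
  Position 18 ')': depth becomes 1
  Position 19 ')': depth becomes 0
  Position 20 '(': depth becomes 1
  Position 21 '(': depth becomes 2
  Position 22 ')': depth becomes 1
  Position 23 ')': depth becomes 0
Maximum depth reached: 4

4


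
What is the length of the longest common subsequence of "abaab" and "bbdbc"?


LCS of "abaab" and "bbdbc"
DP table:
           b    b    d    b    c
      0    0    0    0    0    0
  a   0    0    0    0    0    0
  b   0    1    1    1    1    1
  a   0    1    1    1    1    1
  a   0    1    1    1    1    1
  b   0    1    2    2    2    2
LCS length = dp[5][5] = 2

2


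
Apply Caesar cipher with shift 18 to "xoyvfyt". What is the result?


Caesar cipher: shift "xoyvfyt" by 18
  'x' (pos 23) + 18 = pos 15 = 'p'
  'o' (pos 14) + 18 = pos 6 = 'g'
  'y' (pos 24) + 18 = pos 16 = 'q'
  'v' (pos 21) + 18 = pos 13 = 'n'
  'f' (pos 5) + 18 = pos 23 = 'x'
  'y' (pos 24) + 18 = pos 16 = 'q'
  't' (pos 19) + 18 = pos 11 = 'l'
Result: pgqnxql

pgqnxql


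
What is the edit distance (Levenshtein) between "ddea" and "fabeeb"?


Computing edit distance: "ddea" -> "fabeeb"
DP table:
           f    a    b    e    e    b
      0    1    2    3    4    5    6
  d   1    1    2    3    4    5    6
  d   2    2    2    3    4    5    6
  e   3    3    3    3    3    4    5
  a   4    4    3    4    4    4    5
Edit distance = dp[4][6] = 5

5


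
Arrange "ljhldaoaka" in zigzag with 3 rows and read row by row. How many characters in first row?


Zigzag "ljhldaoaka" into 3 rows:
Placing characters:
  'l' => row 0
  'j' => row 1
  'h' => row 2
  'l' => row 1
  'd' => row 0
  'a' => row 1
  'o' => row 2
  'a' => row 1
  'k' => row 0
  'a' => row 1
Rows:
  Row 0: "ldk"
  Row 1: "jlaaa"
  Row 2: "ho"
First row length: 3

3


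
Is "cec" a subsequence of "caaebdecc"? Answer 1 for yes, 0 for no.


Check if "cec" is a subsequence of "caaebdecc"
Greedy scan:
  Position 0 ('c'): matches sub[0] = 'c'
  Position 1 ('a'): no match needed
  Position 2 ('a'): no match needed
  Position 3 ('e'): matches sub[1] = 'e'
  Position 4 ('b'): no match needed
  Position 5 ('d'): no match needed
  Position 6 ('e'): no match needed
  Position 7 ('c'): matches sub[2] = 'c'
  Position 8 ('c'): no match needed
All 3 characters matched => is a subsequence

1


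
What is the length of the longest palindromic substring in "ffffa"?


Input: "ffffa"
Checking substrings for palindromes:
  [0:4] "ffff" (len 4) => palindrome
  [0:3] "fff" (len 3) => palindrome
  [1:4] "fff" (len 3) => palindrome
  [0:2] "ff" (len 2) => palindrome
  [1:3] "ff" (len 2) => palindrome
  [2:4] "ff" (len 2) => palindrome
Longest palindromic substring: "ffff" with length 4

4


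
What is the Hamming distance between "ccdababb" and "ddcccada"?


Comparing "ccdababb" and "ddcccada" position by position:
  Position 0: 'c' vs 'd' => differ
  Position 1: 'c' vs 'd' => differ
  Position 2: 'd' vs 'c' => differ
  Position 3: 'a' vs 'c' => differ
  Position 4: 'b' vs 'c' => differ
  Position 5: 'a' vs 'a' => same
  Position 6: 'b' vs 'd' => differ
  Position 7: 'b' vs 'a' => differ
Total differences (Hamming distance): 7

7


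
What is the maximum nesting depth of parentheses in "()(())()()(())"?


Input: "()(())()()(())"
Tracking depth:
  Position 0 '(': depth becomes 1
  Position 1 ')': depth becomes 0
  Position 2 '(': depth becomes 1
  Position 3 '(': depth becomes 2
  Position 4 ')': depth becomes 1
  Position 5 ')': depth becomes 0
  Position 6 '(': depth becomes 1
  Position 7 ')': depth becomes 0
  Position 8 '(': depth becomes 1
  Position 9 ')': depth becomes 0
  Position 10 '(': depth becomes 1
  Position 11 '(': depth becomes 2
  Position 12 ')': depth becomes 1
  Position 13 ')': depth becomes 0
Maximum depth reached: 2

2


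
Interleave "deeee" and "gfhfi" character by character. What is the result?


Interleaving "deeee" and "gfhfi":
  Position 0: 'd' from first, 'g' from second => "dg"
  Position 1: 'e' from first, 'f' from second => "ef"
  Position 2: 'e' from first, 'h' from second => "eh"
  Position 3: 'e' from first, 'f' from second => "ef"
  Position 4: 'e' from first, 'i' from second => "ei"
Result: dgefehefei

dgefehefei


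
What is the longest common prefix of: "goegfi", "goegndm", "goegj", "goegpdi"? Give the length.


Words: goegfi, goegndm, goegj, goegpdi
  Position 0: all 'g' => match
  Position 1: all 'o' => match
  Position 2: all 'e' => match
  Position 3: all 'g' => match
  Position 4: ('f', 'n', 'j', 'p') => mismatch, stop
LCP = "goeg" (length 4)

4


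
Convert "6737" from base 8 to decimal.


Input: "6737" in base 8
Positional expansion:
  Digit '6' (value 6) x 8^3 = 3072
  Digit '7' (value 7) x 8^2 = 448
  Digit '3' (value 3) x 8^1 = 24
  Digit '7' (value 7) x 8^0 = 7
Sum = 3551

3551


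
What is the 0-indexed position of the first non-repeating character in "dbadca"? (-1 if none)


Input: dbadca
Character frequencies:
  'a': 2
  'b': 1
  'c': 1
  'd': 2
Scanning left to right for freq == 1:
  Position 0 ('d'): freq=2, skip
  Position 1 ('b'): unique! => answer = 1

1


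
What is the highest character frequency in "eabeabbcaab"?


Input: eabeabbcaab
Character counts:
  'a': 4
  'b': 4
  'c': 1
  'e': 2
Maximum frequency: 4

4


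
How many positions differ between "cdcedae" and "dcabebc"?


Comparing "cdcedae" and "dcabebc" position by position:
  Position 0: 'c' vs 'd' => DIFFER
  Position 1: 'd' vs 'c' => DIFFER
  Position 2: 'c' vs 'a' => DIFFER
  Position 3: 'e' vs 'b' => DIFFER
  Position 4: 'd' vs 'e' => DIFFER
  Position 5: 'a' vs 'b' => DIFFER
  Position 6: 'e' vs 'c' => DIFFER
Positions that differ: 7

7


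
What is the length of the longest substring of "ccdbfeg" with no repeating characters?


Input: "ccdbfeg"
Sliding window (track last position of each char):
  Position 0 ('c'): window [0,0] length 1 -- new best
  Position 1 ('c'): repeat (last at 0), move window start to 1
  Position 1 ('c'): window [1,1] length 1
  Position 2 ('d'): window [1,2] length 2 -- new best
  Position 3 ('b'): window [1,3] length 3 -- new best
  Position 4 ('f'): window [1,4] length 4 -- new best
  Position 5 ('e'): window [1,5] length 5 -- new best
  Position 6 ('g'): window [1,6] length 6 -- new best
Longest substring with no repeats: "cdbfeg" with length 6

6


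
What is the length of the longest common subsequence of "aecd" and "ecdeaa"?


LCS of "aecd" and "ecdeaa"
DP table:
           e    c    d    e    a    a
      0    0    0    0    0    0    0
  a   0    0    0    0    0    1    1
  e   0    1    1    1    1    1    1
  c   0    1    2    2    2    2    2
  d   0    1    2    3    3    3    3
LCS length = dp[4][6] = 3

3


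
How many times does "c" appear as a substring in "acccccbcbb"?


Searching for "c" in "acccccbcbb"
Scanning each position:
  Position 0: "a" => no
  Position 1: "c" => MATCH
  Position 2: "c" => MATCH
  Position 3: "c" => MATCH
  Position 4: "c" => MATCH
  Position 5: "c" => MATCH
  Position 6: "b" => no
  Position 7: "c" => MATCH
  Position 8: "b" => no
  Position 9: "b" => no
Total occurrences: 6

6


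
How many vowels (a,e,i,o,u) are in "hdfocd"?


Input: hdfocd
Checking each character:
  'h' at position 0: consonant
  'd' at position 1: consonant
  'f' at position 2: consonant
  'o' at position 3: vowel (running total: 1)
  'c' at position 4: consonant
  'd' at position 5: consonant
Total vowels: 1

1


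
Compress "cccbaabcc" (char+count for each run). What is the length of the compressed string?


Input: cccbaabcc
Runs:
  'c' x 3 => "c3"
  'b' x 1 => "b1"
  'a' x 2 => "a2"
  'b' x 1 => "b1"
  'c' x 2 => "c2"
Compressed: "c3b1a2b1c2"
Compressed length: 10

10


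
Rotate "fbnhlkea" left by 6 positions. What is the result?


Input: "fbnhlkea", rotate left by 6
First 6 characters: "fbnhlk"
Remaining characters: "ea"
Concatenate remaining + first: "ea" + "fbnhlk" = "eafbnhlk"

eafbnhlk


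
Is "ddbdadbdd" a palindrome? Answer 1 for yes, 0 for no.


Input: ddbdadbdd
Reversed: ddbdadbdd
  Compare pos 0 ('d') with pos 8 ('d'): match
  Compare pos 1 ('d') with pos 7 ('d'): match
  Compare pos 2 ('b') with pos 6 ('b'): match
  Compare pos 3 ('d') with pos 5 ('d'): match
Result: palindrome

1


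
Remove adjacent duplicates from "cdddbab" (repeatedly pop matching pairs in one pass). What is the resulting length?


Input: cdddbab
Stack-based adjacent duplicate removal:
  Read 'c': push. Stack: c
  Read 'd': push. Stack: cd
  Read 'd': matches stack top 'd' => pop. Stack: c
  Read 'd': push. Stack: cd
  Read 'b': push. Stack: cdb
  Read 'a': push. Stack: cdba
  Read 'b': push. Stack: cdbab
Final stack: "cdbab" (length 5)

5


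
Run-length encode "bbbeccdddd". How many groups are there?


Input: bbbeccdddd
Scanning for consecutive runs:
  Group 1: 'b' x 3 (positions 0-2)
  Group 2: 'e' x 1 (positions 3-3)
  Group 3: 'c' x 2 (positions 4-5)
  Group 4: 'd' x 4 (positions 6-9)
Total groups: 4

4


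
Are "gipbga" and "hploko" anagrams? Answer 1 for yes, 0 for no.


Strings: "gipbga", "hploko"
Sorted first:  abggip
Sorted second: hkloop
Differ at position 0: 'a' vs 'h' => not anagrams

0


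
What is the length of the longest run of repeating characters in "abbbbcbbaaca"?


Input: "abbbbcbbaaca"
Scanning for longest run:
  Position 1 ('b'): new char, reset run to 1
  Position 2 ('b'): continues run of 'b', length=2
  Position 3 ('b'): continues run of 'b', length=3
  Position 4 ('b'): continues run of 'b', length=4
  Position 5 ('c'): new char, reset run to 1
  Position 6 ('b'): new char, reset run to 1
  Position 7 ('b'): continues run of 'b', length=2
  Position 8 ('a'): new char, reset run to 1
  Position 9 ('a'): continues run of 'a', length=2
  Position 10 ('c'): new char, reset run to 1
  Position 11 ('a'): new char, reset run to 1
Longest run: 'b' with length 4

4


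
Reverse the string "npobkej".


Input: npobkej
Reading characters right to left:
  Position 6: 'j'
  Position 5: 'e'
  Position 4: 'k'
  Position 3: 'b'
  Position 2: 'o'
  Position 1: 'p'
  Position 0: 'n'
Reversed: jekbopn

jekbopn


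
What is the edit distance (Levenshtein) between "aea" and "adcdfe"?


Computing edit distance: "aea" -> "adcdfe"
DP table:
           a    d    c    d    f    e
      0    1    2    3    4    5    6
  a   1    0    1    2    3    4    5
  e   2    1    1    2    3    4    4
  a   3    2    2    2    3    4    5
Edit distance = dp[3][6] = 5

5


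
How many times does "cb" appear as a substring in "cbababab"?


Searching for "cb" in "cbababab"
Scanning each position:
  Position 0: "cb" => MATCH
  Position 1: "ba" => no
  Position 2: "ab" => no
  Position 3: "ba" => no
  Position 4: "ab" => no
  Position 5: "ba" => no
  Position 6: "ab" => no
Total occurrences: 1

1


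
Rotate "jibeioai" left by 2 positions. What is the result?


Input: "jibeioai", rotate left by 2
First 2 characters: "ji"
Remaining characters: "beioai"
Concatenate remaining + first: "beioai" + "ji" = "beioaiji"

beioaiji


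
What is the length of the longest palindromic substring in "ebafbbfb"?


Input: "ebafbbfb"
Checking substrings for palindromes:
  [3:7] "fbbf" (len 4) => palindrome
  [5:8] "bfb" (len 3) => palindrome
  [4:6] "bb" (len 2) => palindrome
Longest palindromic substring: "fbbf" with length 4

4


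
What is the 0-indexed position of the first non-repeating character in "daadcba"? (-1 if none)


Input: daadcba
Character frequencies:
  'a': 3
  'b': 1
  'c': 1
  'd': 2
Scanning left to right for freq == 1:
  Position 0 ('d'): freq=2, skip
  Position 1 ('a'): freq=3, skip
  Position 2 ('a'): freq=3, skip
  Position 3 ('d'): freq=2, skip
  Position 4 ('c'): unique! => answer = 4

4


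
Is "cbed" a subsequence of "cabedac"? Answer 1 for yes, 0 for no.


Check if "cbed" is a subsequence of "cabedac"
Greedy scan:
  Position 0 ('c'): matches sub[0] = 'c'
  Position 1 ('a'): no match needed
  Position 2 ('b'): matches sub[1] = 'b'
  Position 3 ('e'): matches sub[2] = 'e'
  Position 4 ('d'): matches sub[3] = 'd'
  Position 5 ('a'): no match needed
  Position 6 ('c'): no match needed
All 4 characters matched => is a subsequence

1


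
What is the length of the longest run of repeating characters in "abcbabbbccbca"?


Input: "abcbabbbccbca"
Scanning for longest run:
  Position 1 ('b'): new char, reset run to 1
  Position 2 ('c'): new char, reset run to 1
  Position 3 ('b'): new char, reset run to 1
  Position 4 ('a'): new char, reset run to 1
  Position 5 ('b'): new char, reset run to 1
  Position 6 ('b'): continues run of 'b', length=2
  Position 7 ('b'): continues run of 'b', length=3
  Position 8 ('c'): new char, reset run to 1
  Position 9 ('c'): continues run of 'c', length=2
  Position 10 ('b'): new char, reset run to 1
  Position 11 ('c'): new char, reset run to 1
  Position 12 ('a'): new char, reset run to 1
Longest run: 'b' with length 3

3


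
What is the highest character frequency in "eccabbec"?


Input: eccabbec
Character counts:
  'a': 1
  'b': 2
  'c': 3
  'e': 2
Maximum frequency: 3

3


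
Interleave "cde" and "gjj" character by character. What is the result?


Interleaving "cde" and "gjj":
  Position 0: 'c' from first, 'g' from second => "cg"
  Position 1: 'd' from first, 'j' from second => "dj"
  Position 2: 'e' from first, 'j' from second => "ej"
Result: cgdjej

cgdjej


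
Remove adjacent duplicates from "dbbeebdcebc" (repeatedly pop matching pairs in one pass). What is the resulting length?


Input: dbbeebdcebc
Stack-based adjacent duplicate removal:
  Read 'd': push. Stack: d
  Read 'b': push. Stack: db
  Read 'b': matches stack top 'b' => pop. Stack: d
  Read 'e': push. Stack: de
  Read 'e': matches stack top 'e' => pop. Stack: d
  Read 'b': push. Stack: db
  Read 'd': push. Stack: dbd
  Read 'c': push. Stack: dbdc
  Read 'e': push. Stack: dbdce
  Read 'b': push. Stack: dbdceb
  Read 'c': push. Stack: dbdcebc
Final stack: "dbdcebc" (length 7)

7


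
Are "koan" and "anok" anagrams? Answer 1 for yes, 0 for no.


Strings: "koan", "anok"
Sorted first:  akno
Sorted second: akno
Sorted forms match => anagrams

1


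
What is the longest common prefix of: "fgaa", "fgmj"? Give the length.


Words: fgaa, fgmj
  Position 0: all 'f' => match
  Position 1: all 'g' => match
  Position 2: ('a', 'm') => mismatch, stop
LCP = "fg" (length 2)

2


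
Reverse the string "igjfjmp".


Input: igjfjmp
Reading characters right to left:
  Position 6: 'p'
  Position 5: 'm'
  Position 4: 'j'
  Position 3: 'f'
  Position 2: 'j'
  Position 1: 'g'
  Position 0: 'i'
Reversed: pmjfjgi

pmjfjgi


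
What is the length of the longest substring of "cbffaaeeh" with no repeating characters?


Input: "cbffaaeeh"
Sliding window (track last position of each char):
  Position 0 ('c'): window [0,0] length 1 -- new best
  Position 1 ('b'): window [0,1] length 2 -- new best
  Position 2 ('f'): window [0,2] length 3 -- new best
  Position 3 ('f'): repeat (last at 2), move window start to 3
  Position 3 ('f'): window [3,3] length 1
  Position 4 ('a'): window [3,4] length 2
  Position 5 ('a'): repeat (last at 4), move window start to 5
  Position 5 ('a'): window [5,5] length 1
  Position 6 ('e'): window [5,6] length 2
  Position 7 ('e'): repeat (last at 6), move window start to 7
  Position 7 ('e'): window [7,7] length 1
  Position 8 ('h'): window [7,8] length 2
Longest substring with no repeats: "cbf" with length 3

3


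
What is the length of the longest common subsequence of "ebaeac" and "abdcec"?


LCS of "ebaeac" and "abdcec"
DP table:
           a    b    d    c    e    c
      0    0    0    0    0    0    0
  e   0    0    0    0    0    1    1
  b   0    0    1    1    1    1    1
  a   0    1    1    1    1    1    1
  e   0    1    1    1    1    2    2
  a   0    1    1    1    1    2    2
  c   0    1    1    1    2    2    3
LCS length = dp[6][6] = 3

3


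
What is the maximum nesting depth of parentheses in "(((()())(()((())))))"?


Input: "(((()())(()((())))))"
Tracking depth:
  Position 0 '(': depth becomes 1
  Position 1 '(': depth becomes 2
  Position 2 '(': depth becomes 3
  Position 3 '(': depth becomes 4
  Position 4 ')': depth becomes 3
  Position 5 '(': depth becomes 4
  Position 6 ')': depth becomes 3
  Position 7 ')': depth becomes 2
  Position 8 '(': depth becomes 3
  Position 9 '(': depth becomes 4
  Position 10 ')': depth becomes 3
  Position 11 '(': depth becomes 4
  Position 12 '(': depth becomes 5
  Position 13 '(': depth becomes 6
  Position 14 ')': depth becomes 5
  Position 15 ')': depth becomes 4
  Position 16 ')': depth becomes 3
  Position 17 ')': depth becomes 2
  Position 18 ')': depth becomes 1
  Position 19 ')': depth becomes 0
Maximum depth reached: 6

6


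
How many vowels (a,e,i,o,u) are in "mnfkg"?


Input: mnfkg
Checking each character:
  'm' at position 0: consonant
  'n' at position 1: consonant
  'f' at position 2: consonant
  'k' at position 3: consonant
  'g' at position 4: consonant
Total vowels: 0

0


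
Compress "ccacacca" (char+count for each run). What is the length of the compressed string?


Input: ccacacca
Runs:
  'c' x 2 => "c2"
  'a' x 1 => "a1"
  'c' x 1 => "c1"
  'a' x 1 => "a1"
  'c' x 2 => "c2"
  'a' x 1 => "a1"
Compressed: "c2a1c1a1c2a1"
Compressed length: 12

12


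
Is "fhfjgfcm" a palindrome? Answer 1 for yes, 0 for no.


Input: fhfjgfcm
Reversed: mcfgjfhf
  Compare pos 0 ('f') with pos 7 ('m'): MISMATCH
  Compare pos 1 ('h') with pos 6 ('c'): MISMATCH
  Compare pos 2 ('f') with pos 5 ('f'): match
  Compare pos 3 ('j') with pos 4 ('g'): MISMATCH
Result: not a palindrome

0


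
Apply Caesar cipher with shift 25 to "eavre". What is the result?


Caesar cipher: shift "eavre" by 25
  'e' (pos 4) + 25 = pos 3 = 'd'
  'a' (pos 0) + 25 = pos 25 = 'z'
  'v' (pos 21) + 25 = pos 20 = 'u'
  'r' (pos 17) + 25 = pos 16 = 'q'
  'e' (pos 4) + 25 = pos 3 = 'd'
Result: dzuqd

dzuqd


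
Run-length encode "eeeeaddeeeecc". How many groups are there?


Input: eeeeaddeeeecc
Scanning for consecutive runs:
  Group 1: 'e' x 4 (positions 0-3)
  Group 2: 'a' x 1 (positions 4-4)
  Group 3: 'd' x 2 (positions 5-6)
  Group 4: 'e' x 4 (positions 7-10)
  Group 5: 'c' x 2 (positions 11-12)
Total groups: 5

5


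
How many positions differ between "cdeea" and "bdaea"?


Comparing "cdeea" and "bdaea" position by position:
  Position 0: 'c' vs 'b' => DIFFER
  Position 1: 'd' vs 'd' => same
  Position 2: 'e' vs 'a' => DIFFER
  Position 3: 'e' vs 'e' => same
  Position 4: 'a' vs 'a' => same
Positions that differ: 2

2


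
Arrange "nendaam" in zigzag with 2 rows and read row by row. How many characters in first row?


Zigzag "nendaam" into 2 rows:
Placing characters:
  'n' => row 0
  'e' => row 1
  'n' => row 0
  'd' => row 1
  'a' => row 0
  'a' => row 1
  'm' => row 0
Rows:
  Row 0: "nnam"
  Row 1: "eda"
First row length: 4

4


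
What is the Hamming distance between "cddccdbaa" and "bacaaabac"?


Comparing "cddccdbaa" and "bacaaabac" position by position:
  Position 0: 'c' vs 'b' => differ
  Position 1: 'd' vs 'a' => differ
  Position 2: 'd' vs 'c' => differ
  Position 3: 'c' vs 'a' => differ
  Position 4: 'c' vs 'a' => differ
  Position 5: 'd' vs 'a' => differ
  Position 6: 'b' vs 'b' => same
  Position 7: 'a' vs 'a' => same
  Position 8: 'a' vs 'c' => differ
Total differences (Hamming distance): 7

7


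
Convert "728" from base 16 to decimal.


Input: "728" in base 16
Positional expansion:
  Digit '7' (value 7) x 16^2 = 1792
  Digit '2' (value 2) x 16^1 = 32
  Digit '8' (value 8) x 16^0 = 8
Sum = 1832

1832


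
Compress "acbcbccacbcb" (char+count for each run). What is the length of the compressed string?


Input: acbcbccacbcb
Runs:
  'a' x 1 => "a1"
  'c' x 1 => "c1"
  'b' x 1 => "b1"
  'c' x 1 => "c1"
  'b' x 1 => "b1"
  'c' x 2 => "c2"
  'a' x 1 => "a1"
  'c' x 1 => "c1"
  'b' x 1 => "b1"
  'c' x 1 => "c1"
  'b' x 1 => "b1"
Compressed: "a1c1b1c1b1c2a1c1b1c1b1"
Compressed length: 22

22


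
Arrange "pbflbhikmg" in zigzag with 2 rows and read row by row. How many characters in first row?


Zigzag "pbflbhikmg" into 2 rows:
Placing characters:
  'p' => row 0
  'b' => row 1
  'f' => row 0
  'l' => row 1
  'b' => row 0
  'h' => row 1
  'i' => row 0
  'k' => row 1
  'm' => row 0
  'g' => row 1
Rows:
  Row 0: "pfbim"
  Row 1: "blhkg"
First row length: 5

5


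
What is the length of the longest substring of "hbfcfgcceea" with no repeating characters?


Input: "hbfcfgcceea"
Sliding window (track last position of each char):
  Position 0 ('h'): window [0,0] length 1 -- new best
  Position 1 ('b'): window [0,1] length 2 -- new best
  Position 2 ('f'): window [0,2] length 3 -- new best
  Position 3 ('c'): window [0,3] length 4 -- new best
  Position 4 ('f'): repeat (last at 2), move window start to 3
  Position 4 ('f'): window [3,4] length 2
  Position 5 ('g'): window [3,5] length 3
  Position 6 ('c'): repeat (last at 3), move window start to 4
  Position 6 ('c'): window [4,6] length 3
  Position 7 ('c'): repeat (last at 6), move window start to 7
  Position 7 ('c'): window [7,7] length 1
  Position 8 ('e'): window [7,8] length 2
  Position 9 ('e'): repeat (last at 8), move window start to 9
  Position 9 ('e'): window [9,9] length 1
  Position 10 ('a'): window [9,10] length 2
Longest substring with no repeats: "hbfc" with length 4

4


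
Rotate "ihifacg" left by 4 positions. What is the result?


Input: "ihifacg", rotate left by 4
First 4 characters: "ihif"
Remaining characters: "acg"
Concatenate remaining + first: "acg" + "ihif" = "acgihif"

acgihif


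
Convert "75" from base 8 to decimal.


Input: "75" in base 8
Positional expansion:
  Digit '7' (value 7) x 8^1 = 56
  Digit '5' (value 5) x 8^0 = 5
Sum = 61

61


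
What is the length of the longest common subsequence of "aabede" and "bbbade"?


LCS of "aabede" and "bbbade"
DP table:
           b    b    b    a    d    e
      0    0    0    0    0    0    0
  a   0    0    0    0    1    1    1
  a   0    0    0    0    1    1    1
  b   0    1    1    1    1    1    1
  e   0    1    1    1    1    1    2
  d   0    1    1    1    1    2    2
  e   0    1    1    1    1    2    3
LCS length = dp[6][6] = 3

3


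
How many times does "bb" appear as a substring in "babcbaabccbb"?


Searching for "bb" in "babcbaabccbb"
Scanning each position:
  Position 0: "ba" => no
  Position 1: "ab" => no
  Position 2: "bc" => no
  Position 3: "cb" => no
  Position 4: "ba" => no
  Position 5: "aa" => no
  Position 6: "ab" => no
  Position 7: "bc" => no
  Position 8: "cc" => no
  Position 9: "cb" => no
  Position 10: "bb" => MATCH
Total occurrences: 1

1


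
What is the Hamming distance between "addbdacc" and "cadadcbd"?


Comparing "addbdacc" and "cadadcbd" position by position:
  Position 0: 'a' vs 'c' => differ
  Position 1: 'd' vs 'a' => differ
  Position 2: 'd' vs 'd' => same
  Position 3: 'b' vs 'a' => differ
  Position 4: 'd' vs 'd' => same
  Position 5: 'a' vs 'c' => differ
  Position 6: 'c' vs 'b' => differ
  Position 7: 'c' vs 'd' => differ
Total differences (Hamming distance): 6

6


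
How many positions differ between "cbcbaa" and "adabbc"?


Comparing "cbcbaa" and "adabbc" position by position:
  Position 0: 'c' vs 'a' => DIFFER
  Position 1: 'b' vs 'd' => DIFFER
  Position 2: 'c' vs 'a' => DIFFER
  Position 3: 'b' vs 'b' => same
  Position 4: 'a' vs 'b' => DIFFER
  Position 5: 'a' vs 'c' => DIFFER
Positions that differ: 5

5


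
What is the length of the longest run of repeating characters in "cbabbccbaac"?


Input: "cbabbccbaac"
Scanning for longest run:
  Position 1 ('b'): new char, reset run to 1
  Position 2 ('a'): new char, reset run to 1
  Position 3 ('b'): new char, reset run to 1
  Position 4 ('b'): continues run of 'b', length=2
  Position 5 ('c'): new char, reset run to 1
  Position 6 ('c'): continues run of 'c', length=2
  Position 7 ('b'): new char, reset run to 1
  Position 8 ('a'): new char, reset run to 1
  Position 9 ('a'): continues run of 'a', length=2
  Position 10 ('c'): new char, reset run to 1
Longest run: 'b' with length 2

2


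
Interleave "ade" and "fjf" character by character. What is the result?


Interleaving "ade" and "fjf":
  Position 0: 'a' from first, 'f' from second => "af"
  Position 1: 'd' from first, 'j' from second => "dj"
  Position 2: 'e' from first, 'f' from second => "ef"
Result: afdjef

afdjef


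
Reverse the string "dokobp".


Input: dokobp
Reading characters right to left:
  Position 5: 'p'
  Position 4: 'b'
  Position 3: 'o'
  Position 2: 'k'
  Position 1: 'o'
  Position 0: 'd'
Reversed: pbokod

pbokod


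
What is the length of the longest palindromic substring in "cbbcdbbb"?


Input: "cbbcdbbb"
Checking substrings for palindromes:
  [0:4] "cbbc" (len 4) => palindrome
  [5:8] "bbb" (len 3) => palindrome
  [1:3] "bb" (len 2) => palindrome
  [5:7] "bb" (len 2) => palindrome
  [6:8] "bb" (len 2) => palindrome
Longest palindromic substring: "cbbc" with length 4

4


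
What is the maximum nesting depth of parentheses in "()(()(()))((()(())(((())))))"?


Input: "()(()(()))((()(())(((())))))"
Tracking depth:
  Position 0 '(': depth becomes 1
  Position 1 ')': depth becomes 0
  Position 2 '(': depth becomes 1
  Position 3 '(': depth becomes 2
  Position 4 ')': depth becomes 1
  Position 5 '(': depth becomes 2
  Position 6 '(': depth becomes 3
  Position 7 ')': depth becomes 2
  Position 8 ')': depth becomes 1
  Position 9 ')': depth becomes 0
  Position 10 '(': depth becomes 1
  Position 11 '(': depth becomes 2
  Position 12 '(': depth becomes 3
  Position 13 ')': depth becomes 2
  Position 14 '(': depth becomes 3
  Position 15 '(': depth becomes 4
  Position 16 ')': depth becomes 3
  Position 17 ')': depth becomes 2
  Position 18 '(': depth becomes 3
  Position 19 '(': depth becomes 4
  Position 20 '(': depth becomes 5
  Position 21 '(': depth becomes 6
  Position 22 ')': depth becomes 5
  Position 23 ')': depth becomes 4
  Position 24 ')': depth becomes 3
  Position 25 ')': depth becomes 2
  Position 26 ')': depth becomes 1
  Position 27 ')': depth becomes 0
Maximum depth reached: 6

6


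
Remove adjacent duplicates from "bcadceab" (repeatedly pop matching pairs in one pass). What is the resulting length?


Input: bcadceab
Stack-based adjacent duplicate removal:
  Read 'b': push. Stack: b
  Read 'c': push. Stack: bc
  Read 'a': push. Stack: bca
  Read 'd': push. Stack: bcad
  Read 'c': push. Stack: bcadc
  Read 'e': push. Stack: bcadce
  Read 'a': push. Stack: bcadcea
  Read 'b': push. Stack: bcadceab
Final stack: "bcadceab" (length 8)

8


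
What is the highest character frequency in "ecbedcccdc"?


Input: ecbedcccdc
Character counts:
  'b': 1
  'c': 5
  'd': 2
  'e': 2
Maximum frequency: 5

5


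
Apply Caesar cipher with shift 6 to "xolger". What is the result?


Caesar cipher: shift "xolger" by 6
  'x' (pos 23) + 6 = pos 3 = 'd'
  'o' (pos 14) + 6 = pos 20 = 'u'
  'l' (pos 11) + 6 = pos 17 = 'r'
  'g' (pos 6) + 6 = pos 12 = 'm'
  'e' (pos 4) + 6 = pos 10 = 'k'
  'r' (pos 17) + 6 = pos 23 = 'x'
Result: durmkx

durmkx


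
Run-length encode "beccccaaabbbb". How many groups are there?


Input: beccccaaabbbb
Scanning for consecutive runs:
  Group 1: 'b' x 1 (positions 0-0)
  Group 2: 'e' x 1 (positions 1-1)
  Group 3: 'c' x 4 (positions 2-5)
  Group 4: 'a' x 3 (positions 6-8)
  Group 5: 'b' x 4 (positions 9-12)
Total groups: 5

5


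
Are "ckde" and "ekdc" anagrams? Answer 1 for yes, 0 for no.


Strings: "ckde", "ekdc"
Sorted first:  cdek
Sorted second: cdek
Sorted forms match => anagrams

1


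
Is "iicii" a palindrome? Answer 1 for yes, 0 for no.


Input: iicii
Reversed: iicii
  Compare pos 0 ('i') with pos 4 ('i'): match
  Compare pos 1 ('i') with pos 3 ('i'): match
Result: palindrome

1


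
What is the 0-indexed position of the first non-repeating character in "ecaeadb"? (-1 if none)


Input: ecaeadb
Character frequencies:
  'a': 2
  'b': 1
  'c': 1
  'd': 1
  'e': 2
Scanning left to right for freq == 1:
  Position 0 ('e'): freq=2, skip
  Position 1 ('c'): unique! => answer = 1

1


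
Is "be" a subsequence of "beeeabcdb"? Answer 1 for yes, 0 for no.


Check if "be" is a subsequence of "beeeabcdb"
Greedy scan:
  Position 0 ('b'): matches sub[0] = 'b'
  Position 1 ('e'): matches sub[1] = 'e'
  Position 2 ('e'): no match needed
  Position 3 ('e'): no match needed
  Position 4 ('a'): no match needed
  Position 5 ('b'): no match needed
  Position 6 ('c'): no match needed
  Position 7 ('d'): no match needed
  Position 8 ('b'): no match needed
All 2 characters matched => is a subsequence

1


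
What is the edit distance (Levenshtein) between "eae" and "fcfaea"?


Computing edit distance: "eae" -> "fcfaea"
DP table:
           f    c    f    a    e    a
      0    1    2    3    4    5    6
  e   1    1    2    3    4    4    5
  a   2    2    2    3    3    4    4
  e   3    3    3    3    4    3    4
Edit distance = dp[3][6] = 4

4


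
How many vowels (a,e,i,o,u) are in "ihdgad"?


Input: ihdgad
Checking each character:
  'i' at position 0: vowel (running total: 1)
  'h' at position 1: consonant
  'd' at position 2: consonant
  'g' at position 3: consonant
  'a' at position 4: vowel (running total: 2)
  'd' at position 5: consonant
Total vowels: 2

2


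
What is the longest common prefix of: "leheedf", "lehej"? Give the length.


Words: leheedf, lehej
  Position 0: all 'l' => match
  Position 1: all 'e' => match
  Position 2: all 'h' => match
  Position 3: all 'e' => match
  Position 4: ('e', 'j') => mismatch, stop
LCP = "lehe" (length 4)

4


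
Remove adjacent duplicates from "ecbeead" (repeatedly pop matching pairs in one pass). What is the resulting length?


Input: ecbeead
Stack-based adjacent duplicate removal:
  Read 'e': push. Stack: e
  Read 'c': push. Stack: ec
  Read 'b': push. Stack: ecb
  Read 'e': push. Stack: ecbe
  Read 'e': matches stack top 'e' => pop. Stack: ecb
  Read 'a': push. Stack: ecba
  Read 'd': push. Stack: ecbad
Final stack: "ecbad" (length 5)

5


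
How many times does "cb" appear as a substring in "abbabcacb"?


Searching for "cb" in "abbabcacb"
Scanning each position:
  Position 0: "ab" => no
  Position 1: "bb" => no
  Position 2: "ba" => no
  Position 3: "ab" => no
  Position 4: "bc" => no
  Position 5: "ca" => no
  Position 6: "ac" => no
  Position 7: "cb" => MATCH
Total occurrences: 1

1


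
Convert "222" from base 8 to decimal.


Input: "222" in base 8
Positional expansion:
  Digit '2' (value 2) x 8^2 = 128
  Digit '2' (value 2) x 8^1 = 16
  Digit '2' (value 2) x 8^0 = 2
Sum = 146

146


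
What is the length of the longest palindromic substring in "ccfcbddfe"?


Input: "ccfcbddfe"
Checking substrings for palindromes:
  [1:4] "cfc" (len 3) => palindrome
  [0:2] "cc" (len 2) => palindrome
  [5:7] "dd" (len 2) => palindrome
Longest palindromic substring: "cfc" with length 3

3


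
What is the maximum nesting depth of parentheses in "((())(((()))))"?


Input: "((())(((()))))"
Tracking depth:
  Position 0 '(': depth becomes 1
  Position 1 '(': depth becomes 2
  Position 2 '(': depth becomes 3
  Position 3 ')': depth becomes 2
  Position 4 ')': depth becomes 1
  Position 5 '(': depth becomes 2
  Position 6 '(': depth becomes 3
  Position 7 '(': depth becomes 4
  Position 8 '(': depth becomes 5
  Position 9 ')': depth becomes 4
  Position 10 ')': depth becomes 3
  Position 11 ')': depth becomes 2
  Position 12 ')': depth becomes 1
  Position 13 ')': depth becomes 0
Maximum depth reached: 5

5


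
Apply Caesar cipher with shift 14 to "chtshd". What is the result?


Caesar cipher: shift "chtshd" by 14
  'c' (pos 2) + 14 = pos 16 = 'q'
  'h' (pos 7) + 14 = pos 21 = 'v'
  't' (pos 19) + 14 = pos 7 = 'h'
  's' (pos 18) + 14 = pos 6 = 'g'
  'h' (pos 7) + 14 = pos 21 = 'v'
  'd' (pos 3) + 14 = pos 17 = 'r'
Result: qvhgvr

qvhgvr


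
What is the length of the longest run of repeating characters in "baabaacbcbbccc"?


Input: "baabaacbcbbccc"
Scanning for longest run:
  Position 1 ('a'): new char, reset run to 1
  Position 2 ('a'): continues run of 'a', length=2
  Position 3 ('b'): new char, reset run to 1
  Position 4 ('a'): new char, reset run to 1
  Position 5 ('a'): continues run of 'a', length=2
  Position 6 ('c'): new char, reset run to 1
  Position 7 ('b'): new char, reset run to 1
  Position 8 ('c'): new char, reset run to 1
  Position 9 ('b'): new char, reset run to 1
  Position 10 ('b'): continues run of 'b', length=2
  Position 11 ('c'): new char, reset run to 1
  Position 12 ('c'): continues run of 'c', length=2
  Position 13 ('c'): continues run of 'c', length=3
Longest run: 'c' with length 3

3


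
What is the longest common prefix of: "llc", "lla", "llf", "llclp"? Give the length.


Words: llc, lla, llf, llclp
  Position 0: all 'l' => match
  Position 1: all 'l' => match
  Position 2: ('c', 'a', 'f', 'c') => mismatch, stop
LCP = "ll" (length 2)

2
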